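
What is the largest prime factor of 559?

559 = 13 · 43
43 is prime.
So 559 = 13 · 43; the largest prime factor is 43.

43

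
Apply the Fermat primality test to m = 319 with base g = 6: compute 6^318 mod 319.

103

6^1 ≡ 6 (mod 319)
6^2 ≡ 6^2 = 36 ≡ 36 (mod 319)
6^4 ≡ 36^2 = 1296 ≡ 20 (mod 319)
6^8 ≡ 20^2 = 400 ≡ 81 (mod 319)
6^16 ≡ 81^2 = 6561 ≡ 181 (mod 319)
6^32 ≡ 181^2 = 32761 ≡ 223 (mod 319)
6^64 ≡ 223^2 = 49729 ≡ 284 (mod 319)
6^128 ≡ 284^2 = 80656 ≡ 268 (mod 319)
6^256 ≡ 268^2 = 71824 ≡ 49 (mod 319)
318 = 256 + 32 + 16 + 8 + 4 + 2 in binary powers of 2.
So 6^318 ≡ 49 · 223 · 181 · 81 · 20 · 36 ≡ 103 (mod 319).
Since 103 ≠ 1, base 6 is a Fermat witness: 319 is composite.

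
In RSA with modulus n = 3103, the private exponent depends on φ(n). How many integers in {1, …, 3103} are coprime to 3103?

Factor: 3103 = 29 · 107.
φ(3103) = (29−1) · (107−1) = 28 · 106 = 2968.

2968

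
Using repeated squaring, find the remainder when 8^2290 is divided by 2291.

2039

8^1 ≡ 8 (mod 2291)
8^2 ≡ 8^2 = 64 ≡ 64 (mod 2291)
8^4 ≡ 64^2 = 4096 ≡ 1805 (mod 2291)
8^8 ≡ 1805^2 = 3258025 ≡ 223 (mod 2291)
8^16 ≡ 223^2 = 49729 ≡ 1618 (mod 2291)
8^32 ≡ 1618^2 = 2617924 ≡ 1602 (mod 2291)
8^64 ≡ 1602^2 = 2566404 ≡ 484 (mod 2291)
8^128 ≡ 484^2 = 234256 ≡ 574 (mod 2291)
8^256 ≡ 574^2 = 329476 ≡ 1863 (mod 2291)
8^512 ≡ 1863^2 = 3470769 ≡ 2195 (mod 2291)
8^1024 ≡ 2195^2 = 4818025 ≡ 52 (mod 2291)
8^2048 ≡ 52^2 = 2704 ≡ 413 (mod 2291)
2290 = 2048 + 128 + 64 + 32 + 16 + 2 in binary powers of 2.
So 8^2290 ≡ 413 · 574 · 484 · 1602 · 1618 · 64 ≡ 2039 (mod 2291).
Since 2039 ≠ 1, base 8 is a Fermat witness: 2291 is composite.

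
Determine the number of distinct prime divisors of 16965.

16965 = 3^2 · 1885
1885 = 5 · 377
377 = 13 · 29
16965 = 3^2 · 5 · 13 · 29, which has 4 distinct prime factors.

4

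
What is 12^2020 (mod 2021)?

12^1 ≡ 12 (mod 2021)
12^2 ≡ 12^2 = 144 ≡ 144 (mod 2021)
12^4 ≡ 144^2 = 20736 ≡ 526 (mod 2021)
12^8 ≡ 526^2 = 276676 ≡ 1820 (mod 2021)
12^16 ≡ 1820^2 = 3312400 ≡ 2002 (mod 2021)
12^32 ≡ 2002^2 = 4008004 ≡ 361 (mod 2021)
12^64 ≡ 361^2 = 130321 ≡ 977 (mod 2021)
12^128 ≡ 977^2 = 954529 ≡ 617 (mod 2021)
12^256 ≡ 617^2 = 380689 ≡ 741 (mod 2021)
12^512 ≡ 741^2 = 549081 ≡ 1390 (mod 2021)
12^1024 ≡ 1390^2 = 1932100 ≡ 24 (mod 2021)
2020 = 1024 + 512 + 256 + 128 + 64 + 32 + 4 in binary powers of 2.
So 12^2020 ≡ 24 · 1390 · 741 · 617 · 977 · 361 · 526 ≡ 397 (mod 2021).
Since 397 ≠ 1, base 12 is a Fermat witness: 2021 is composite.

397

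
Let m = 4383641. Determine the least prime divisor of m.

59

4383641 is odd.
Digit sum 29, not divisible by 3.
Ends in 1: not divisible by 5.
7: 4383641 = 7·626234 + 3
11: 4383641 = 11·398512 + 9
13: 4383641 = 13·337203 + 2
17: 4383641 = 17·257861 + 4
19: 4383641 = 19·230717 + 18
23: 4383641 = 23·190593 + 2
29: 4383641 = 29·151160 + 1
31: 4383641 = 31·141407 + 24
37: 4383641 = 37·118476 + 29
41: 4383641 = 41·106918 + 3
43: 4383641 = 43·101945 + 6
47: 4383641 = 47·93268 + 45
53: 4383641 = 53·82710 + 11
59: 4383641 = 59·74299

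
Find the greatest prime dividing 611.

47

611 = 13 · 47
47 is prime.
So 611 = 13 · 47; the largest prime factor is 47.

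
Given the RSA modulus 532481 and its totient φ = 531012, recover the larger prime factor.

823

φ(n) = (p−1)(q−1) = n − (p+q) + 1, so p + q = 532481 − 531012 + 1 = 1470.
p and q are the roots of t² − 1470t + 532481 = 0.
Discriminant: 1470² − 4·532481 = 2160900 − 2129924 = 30976; √30976 = 176.
q = (1470 − 176)/2 = 647, p = (1470 + 176)/2 = 823.
Check: 647 · 823 = 532481.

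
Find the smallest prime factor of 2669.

17

2669 is odd.
Digit sum 23, not divisible by 3.
Ends in 9: not divisible by 5.
7: 2669 = 7·381 + 2
11: 2669 = 11·242 + 7
13: 2669 = 13·205 + 4
17: 2669 = 17·157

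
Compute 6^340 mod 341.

56

6^1 ≡ 6 (mod 341)
6^2 ≡ 6^2 = 36 ≡ 36 (mod 341)
6^4 ≡ 36^2 = 1296 ≡ 273 (mod 341)
6^8 ≡ 273^2 = 74529 ≡ 191 (mod 341)
6^16 ≡ 191^2 = 36481 ≡ 335 (mod 341)
6^32 ≡ 335^2 = 112225 ≡ 36 (mod 341)
6^64 ≡ 36^2 = 1296 ≡ 273 (mod 341)
6^128 ≡ 273^2 = 74529 ≡ 191 (mod 341)
6^256 ≡ 191^2 = 36481 ≡ 335 (mod 341)
340 = 256 + 64 + 16 + 4 in binary powers of 2.
So 6^340 ≡ 335 · 273 · 335 · 273 ≡ 56 (mod 341).
Since 56 ≠ 1, base 6 is a Fermat witness: 341 is composite.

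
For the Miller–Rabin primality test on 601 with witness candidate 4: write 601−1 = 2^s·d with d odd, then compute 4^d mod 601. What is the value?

601 − 1 = 600 = 2^3 · 75, so d = 75.
4^1 ≡ 4 (mod 601)
4^2 ≡ 4^2 = 16 ≡ 16 (mod 601)
4^4 ≡ 16^2 = 256 ≡ 256 (mod 601)
4^8 ≡ 256^2 = 65536 ≡ 27 (mod 601)
4^16 ≡ 27^2 = 729 ≡ 128 (mod 601)
4^32 ≡ 128^2 = 16384 ≡ 157 (mod 601)
4^64 ≡ 157^2 = 24649 ≡ 8 (mod 601)
75 = 64 + 8 + 2 + 1 in binary powers of 2.
So 4^75 ≡ 8 · 27 · 16 · 4 ≡ 1 (mod 601).
Since 4^d ≡ 1 (mod 601), base 4 does not prove 601 composite.

1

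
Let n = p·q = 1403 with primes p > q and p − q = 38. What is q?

Since p = q + 38, we have 1403 = q(q + 38), so q² + 38q − 1403 = 0.
Discriminant: 38² + 4·1403 = 1444 + 5612 = 7056; √7056 = 84.
q = (−38 + 84)/2 = 23, and p = q + 38 = 61.
Check: 23 · 61 = 1403.

23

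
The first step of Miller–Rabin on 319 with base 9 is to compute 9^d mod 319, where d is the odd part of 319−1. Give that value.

5

319 − 1 = 318 = 2^1 · 159, so d = 159.
9^1 ≡ 9 (mod 319)
9^2 ≡ 9^2 = 81 ≡ 81 (mod 319)
9^4 ≡ 81^2 = 6561 ≡ 181 (mod 319)
9^8 ≡ 181^2 = 32761 ≡ 223 (mod 319)
9^16 ≡ 223^2 = 49729 ≡ 284 (mod 319)
9^32 ≡ 284^2 = 80656 ≡ 268 (mod 319)
9^64 ≡ 268^2 = 71824 ≡ 49 (mod 319)
9^128 ≡ 49^2 = 2401 ≡ 168 (mod 319)
159 = 128 + 16 + 8 + 4 + 2 + 1 in binary powers of 2.
So 9^159 ≡ 168 · 284 · 223 · 181 · 81 · 9 ≡ 5 (mod 319).
Squaring chain: 5; never reaches −1, so base 9 is a Miller–Rabin witness that 319 is composite.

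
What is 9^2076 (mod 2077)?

9^1 ≡ 9 (mod 2077)
9^2 ≡ 9^2 = 81 ≡ 81 (mod 2077)
9^4 ≡ 81^2 = 6561 ≡ 330 (mod 2077)
9^8 ≡ 330^2 = 108900 ≡ 896 (mod 2077)
9^16 ≡ 896^2 = 802816 ≡ 1094 (mod 2077)
9^32 ≡ 1094^2 = 1196836 ≡ 484 (mod 2077)
9^64 ≡ 484^2 = 234256 ≡ 1632 (mod 2077)
9^128 ≡ 1632^2 = 2663424 ≡ 710 (mod 2077)
9^256 ≡ 710^2 = 504100 ≡ 1466 (mod 2077)
9^512 ≡ 1466^2 = 2149156 ≡ 1538 (mod 2077)
9^1024 ≡ 1538^2 = 2365444 ≡ 1818 (mod 2077)
9^2048 ≡ 1818^2 = 3305124 ≡ 617 (mod 2077)
2076 = 2048 + 16 + 8 + 4 in binary powers of 2.
So 9^2076 ≡ 617 · 1094 · 896 · 330 ≡ 628 (mod 2077).
Since 628 ≠ 1, base 9 is a Fermat witness: 2077 is composite.

628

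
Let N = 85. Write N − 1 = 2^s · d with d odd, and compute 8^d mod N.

85 − 1 = 84 = 2^2 · 21, so d = 21.
8^1 ≡ 8 (mod 85)
8^2 ≡ 8^2 = 64 ≡ 64 (mod 85)
8^4 ≡ 64^2 = 4096 ≡ 16 (mod 85)
8^8 ≡ 16^2 = 256 ≡ 1 (mod 85)
8^16 ≡ 1^2 = 1 ≡ 1 (mod 85)
21 = 16 + 4 + 1 in binary powers of 2.
So 8^21 ≡ 1 · 16 · 8 ≡ 43 (mod 85).
Squaring chain: 43 → 64; never reaches −1, so base 8 is a Miller–Rabin witness that 85 is composite.

43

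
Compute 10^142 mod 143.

10^1 ≡ 10 (mod 143)
10^2 ≡ 10^2 = 100 ≡ 100 (mod 143)
10^4 ≡ 100^2 = 10000 ≡ 133 (mod 143)
10^8 ≡ 133^2 = 17689 ≡ 100 (mod 143)
10^16 ≡ 100^2 = 10000 ≡ 133 (mod 143)
10^32 ≡ 133^2 = 17689 ≡ 100 (mod 143)
10^64 ≡ 100^2 = 10000 ≡ 133 (mod 143)
10^128 ≡ 133^2 = 17689 ≡ 100 (mod 143)
142 = 128 + 8 + 4 + 2 in binary powers of 2.
So 10^142 ≡ 100 · 100 · 133 · 100 ≡ 133 (mod 143).
Since 133 ≠ 1, base 10 is a Fermat witness: 143 is composite.

133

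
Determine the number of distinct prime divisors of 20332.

4

20332 = 2^2 · 5083
5083 = 13 · 391
391 = 17 · 23
20332 = 2^2 · 13 · 17 · 23, which has 4 distinct prime factors.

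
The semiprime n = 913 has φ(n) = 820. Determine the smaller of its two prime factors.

11

φ(n) = (p−1)(q−1) = n − (p+q) + 1, so p + q = 913 − 820 + 1 = 94.
p and q are the roots of t² − 94t + 913 = 0.
Discriminant: 94² − 4·913 = 8836 − 3652 = 5184; √5184 = 72.
q = (94 − 72)/2 = 11, p = (94 + 72)/2 = 83.
Check: 11 · 83 = 913.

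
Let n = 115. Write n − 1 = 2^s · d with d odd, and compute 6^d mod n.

115 − 1 = 114 = 2^1 · 57, so d = 57.
6^1 ≡ 6 (mod 115)
6^2 ≡ 6^2 = 36 ≡ 36 (mod 115)
6^4 ≡ 36^2 = 1296 ≡ 31 (mod 115)
6^8 ≡ 31^2 = 961 ≡ 41 (mod 115)
6^16 ≡ 41^2 = 1681 ≡ 71 (mod 115)
6^32 ≡ 71^2 = 5041 ≡ 96 (mod 115)
57 = 32 + 16 + 8 + 1 in binary powers of 2.
So 6^57 ≡ 96 · 71 · 41 · 6 ≡ 36 (mod 115).
Squaring chain: 36; never reaches −1, so base 6 is a Miller–Rabin witness that 115 is composite.

36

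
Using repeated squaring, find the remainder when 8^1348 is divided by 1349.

8^1 ≡ 8 (mod 1349)
8^2 ≡ 8^2 = 64 ≡ 64 (mod 1349)
8^4 ≡ 64^2 = 4096 ≡ 49 (mod 1349)
8^8 ≡ 49^2 = 2401 ≡ 1052 (mod 1349)
8^16 ≡ 1052^2 = 1106704 ≡ 524 (mod 1349)
8^32 ≡ 524^2 = 274576 ≡ 729 (mod 1349)
8^64 ≡ 729^2 = 531441 ≡ 1284 (mod 1349)
8^128 ≡ 1284^2 = 1648656 ≡ 178 (mod 1349)
8^256 ≡ 178^2 = 31684 ≡ 657 (mod 1349)
8^512 ≡ 657^2 = 431649 ≡ 1318 (mod 1349)
8^1024 ≡ 1318^2 = 1737124 ≡ 961 (mod 1349)
1348 = 1024 + 256 + 64 + 4 in binary powers of 2.
So 8^1348 ≡ 961 · 657 · 1284 · 49 ≡ 1018 (mod 1349).
Since 1018 ≠ 1, base 8 is a Fermat witness: 1349 is composite.

1018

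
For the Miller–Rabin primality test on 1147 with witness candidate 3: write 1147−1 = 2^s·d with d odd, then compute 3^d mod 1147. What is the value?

1147 − 1 = 1146 = 2^1 · 573, so d = 573.
3^1 ≡ 3 (mod 1147)
3^2 ≡ 3^2 = 9 ≡ 9 (mod 1147)
3^4 ≡ 9^2 = 81 ≡ 81 (mod 1147)
3^8 ≡ 81^2 = 6561 ≡ 826 (mod 1147)
3^16 ≡ 826^2 = 682276 ≡ 958 (mod 1147)
3^32 ≡ 958^2 = 917764 ≡ 164 (mod 1147)
3^64 ≡ 164^2 = 26896 ≡ 515 (mod 1147)
3^128 ≡ 515^2 = 265225 ≡ 268 (mod 1147)
3^256 ≡ 268^2 = 71824 ≡ 710 (mod 1147)
3^512 ≡ 710^2 = 504100 ≡ 567 (mod 1147)
573 = 512 + 32 + 16 + 8 + 4 + 1 in binary powers of 2.
So 3^573 ≡ 567 · 164 · 958 · 826 · 81 · 3 ≡ 492 (mod 1147).
Squaring chain: 492; never reaches −1, so base 3 is a Miller–Rabin witness that 1147 is composite.

492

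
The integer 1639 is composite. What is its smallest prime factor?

11

1639 is odd.
Digit sum 19, not divisible by 3.
Ends in 9: not divisible by 5.
7: 1639 = 7·234 + 1
11: 1639 = 11·149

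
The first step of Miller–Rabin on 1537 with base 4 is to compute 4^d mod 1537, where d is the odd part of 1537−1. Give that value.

1537 − 1 = 1536 = 2^9 · 3, so d = 3.
4^1 ≡ 4 (mod 1537)
4^2 ≡ 4^2 = 16 ≡ 16 (mod 1537)
3 = 2 + 1 in binary powers of 2.
So 4^3 ≡ 16 · 4 ≡ 64 (mod 1537).
Squaring chain: 64 → 1022 → 861 → 487 → 471 → 513 → 342 → 152 → 49; never reaches −1, so base 4 is a Miller–Rabin witness that 1537 is composite.

64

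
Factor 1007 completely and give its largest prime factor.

1007 = 19 · 53
53 is prime.
So 1007 = 19 · 53; the largest prime factor is 53.

53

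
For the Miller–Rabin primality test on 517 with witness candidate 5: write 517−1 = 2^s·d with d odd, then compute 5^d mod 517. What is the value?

20

517 − 1 = 516 = 2^2 · 129, so d = 129.
5^1 ≡ 5 (mod 517)
5^2 ≡ 5^2 = 25 ≡ 25 (mod 517)
5^4 ≡ 25^2 = 625 ≡ 108 (mod 517)
5^8 ≡ 108^2 = 11664 ≡ 290 (mod 517)
5^16 ≡ 290^2 = 84100 ≡ 346 (mod 517)
5^32 ≡ 346^2 = 119716 ≡ 289 (mod 517)
5^64 ≡ 289^2 = 83521 ≡ 284 (mod 517)
5^128 ≡ 284^2 = 80656 ≡ 4 (mod 517)
129 = 128 + 1 in binary powers of 2.
So 5^129 ≡ 4 · 5 ≡ 20 (mod 517).
Squaring chain: 20 → 400; never reaches −1, so base 5 is a Miller–Rabin witness that 517 is composite.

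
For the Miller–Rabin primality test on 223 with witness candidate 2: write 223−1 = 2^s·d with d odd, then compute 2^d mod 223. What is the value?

223 − 1 = 222 = 2^1 · 111, so d = 111.
2^1 ≡ 2 (mod 223)
2^2 ≡ 2^2 = 4 ≡ 4 (mod 223)
2^4 ≡ 4^2 = 16 ≡ 16 (mod 223)
2^8 ≡ 16^2 = 256 ≡ 33 (mod 223)
2^16 ≡ 33^2 = 1089 ≡ 197 (mod 223)
2^32 ≡ 197^2 = 38809 ≡ 7 (mod 223)
2^64 ≡ 7^2 = 49 ≡ 49 (mod 223)
111 = 64 + 32 + 8 + 4 + 2 + 1 in binary powers of 2.
So 2^111 ≡ 49 · 7 · 33 · 16 · 4 · 2 ≡ 1 (mod 223).
Since 2^d ≡ 1 (mod 223), base 2 does not prove 223 composite.

1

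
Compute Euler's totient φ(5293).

Factor: 5293 = 67 · 79.
φ(5293) = (67−1) · (79−1) = 66 · 78 = 5148.

5148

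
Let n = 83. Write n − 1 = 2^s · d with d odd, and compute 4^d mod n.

83 − 1 = 82 = 2^1 · 41, so d = 41.
4^1 ≡ 4 (mod 83)
4^2 ≡ 4^2 = 16 ≡ 16 (mod 83)
4^4 ≡ 16^2 = 256 ≡ 7 (mod 83)
4^8 ≡ 7^2 = 49 ≡ 49 (mod 83)
4^16 ≡ 49^2 = 2401 ≡ 77 (mod 83)
4^32 ≡ 77^2 = 5929 ≡ 36 (mod 83)
41 = 32 + 8 + 1 in binary powers of 2.
So 4^41 ≡ 36 · 49 · 4 ≡ 1 (mod 83).
Since 4^d ≡ 1 (mod 83), base 4 does not prove 83 composite.

1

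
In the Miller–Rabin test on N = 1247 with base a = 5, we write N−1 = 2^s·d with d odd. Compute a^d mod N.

695

1247 − 1 = 1246 = 2^1 · 623, so d = 623.
5^1 ≡ 5 (mod 1247)
5^2 ≡ 5^2 = 25 ≡ 25 (mod 1247)
5^4 ≡ 25^2 = 625 ≡ 625 (mod 1247)
5^8 ≡ 625^2 = 390625 ≡ 314 (mod 1247)
5^16 ≡ 314^2 = 98596 ≡ 83 (mod 1247)
5^32 ≡ 83^2 = 6889 ≡ 654 (mod 1247)
5^64 ≡ 654^2 = 427716 ≡ 1242 (mod 1247)
5^128 ≡ 1242^2 = 1542564 ≡ 25 (mod 1247)
5^256 ≡ 25^2 = 625 ≡ 625 (mod 1247)
5^512 ≡ 625^2 = 390625 ≡ 314 (mod 1247)
623 = 512 + 64 + 32 + 8 + 4 + 2 + 1 in binary powers of 2.
So 5^623 ≡ 314 · 1242 · 654 · 314 · 625 · 25 · 5 ≡ 695 (mod 1247).
Squaring chain: 695; never reaches −1, so base 5 is a Miller–Rabin witness that 1247 is composite.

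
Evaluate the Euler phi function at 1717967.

1672704

Factor: 1717967 = 89 · 97 · 199.
φ(1717967) = (89−1) · (97−1) · (199−1) = 88 · 96 · 198 = 1672704.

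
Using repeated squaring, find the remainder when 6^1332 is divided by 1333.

1

6^1 ≡ 6 (mod 1333)
6^2 ≡ 6^2 = 36 ≡ 36 (mod 1333)
6^4 ≡ 36^2 = 1296 ≡ 1296 (mod 1333)
6^8 ≡ 1296^2 = 1679616 ≡ 36 (mod 1333)
6^16 ≡ 36^2 = 1296 ≡ 1296 (mod 1333)
6^32 ≡ 1296^2 = 1679616 ≡ 36 (mod 1333)
6^64 ≡ 36^2 = 1296 ≡ 1296 (mod 1333)
6^128 ≡ 1296^2 = 1679616 ≡ 36 (mod 1333)
6^256 ≡ 36^2 = 1296 ≡ 1296 (mod 1333)
6^512 ≡ 1296^2 = 1679616 ≡ 36 (mod 1333)
6^1024 ≡ 36^2 = 1296 ≡ 1296 (mod 1333)
1332 = 1024 + 256 + 32 + 16 + 4 in binary powers of 2.
So 6^1332 ≡ 1296 · 1296 · 36 · 1296 · 1296 ≡ 1 (mod 1333).
Since the result is 1, base 6 gives no evidence that 1333 is composite.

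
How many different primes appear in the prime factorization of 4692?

4

4692 = 2^2 · 1173
1173 = 3 · 391
391 = 17 · 23
4692 = 2^2 · 3 · 17 · 23, which has 4 distinct prime factors.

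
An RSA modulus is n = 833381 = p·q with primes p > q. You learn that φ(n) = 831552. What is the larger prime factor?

φ(n) = (p−1)(q−1) = n − (p+q) + 1, so p + q = 833381 − 831552 + 1 = 1830.
p and q are the roots of t² − 1830t + 833381 = 0.
Discriminant: 1830² − 4·833381 = 3348900 − 3333524 = 15376; √15376 = 124.
q = (1830 − 124)/2 = 853, p = (1830 + 124)/2 = 977.
Check: 853 · 977 = 833381.

977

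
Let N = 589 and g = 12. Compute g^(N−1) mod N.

39

12^1 ≡ 12 (mod 589)
12^2 ≡ 12^2 = 144 ≡ 144 (mod 589)
12^4 ≡ 144^2 = 20736 ≡ 121 (mod 589)
12^8 ≡ 121^2 = 14641 ≡ 505 (mod 589)
12^16 ≡ 505^2 = 255025 ≡ 577 (mod 589)
12^32 ≡ 577^2 = 332929 ≡ 144 (mod 589)
12^64 ≡ 144^2 = 20736 ≡ 121 (mod 589)
12^128 ≡ 121^2 = 14641 ≡ 505 (mod 589)
12^256 ≡ 505^2 = 255025 ≡ 577 (mod 589)
12^512 ≡ 577^2 = 332929 ≡ 144 (mod 589)
588 = 512 + 64 + 8 + 4 in binary powers of 2.
So 12^588 ≡ 144 · 121 · 505 · 121 ≡ 39 (mod 589).
Since 39 ≠ 1, base 12 is a Fermat witness: 589 is composite.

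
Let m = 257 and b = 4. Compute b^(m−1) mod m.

1

4^1 ≡ 4 (mod 257)
4^2 ≡ 4^2 = 16 ≡ 16 (mod 257)
4^4 ≡ 16^2 = 256 ≡ 256 (mod 257)
4^8 ≡ 256^2 = 65536 ≡ 1 (mod 257)
4^16 ≡ 1^2 = 1 ≡ 1 (mod 257)
4^32 ≡ 1^2 = 1 ≡ 1 (mod 257)
4^64 ≡ 1^2 = 1 ≡ 1 (mod 257)
4^128 ≡ 1^2 = 1 ≡ 1 (mod 257)
4^256 ≡ 1^2 = 1 ≡ 1 (mod 257)
256 = 256 in binary powers of 2.
So 4^256 ≡ 1 ≡ 1 (mod 257).
Since the result is 1, base 4 gives no evidence that 257 is composite.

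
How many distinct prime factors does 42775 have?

3

42775 = 5^2 · 1711
1711 = 29 · 59
42775 = 5^2 · 29 · 59, which has 3 distinct prime factors.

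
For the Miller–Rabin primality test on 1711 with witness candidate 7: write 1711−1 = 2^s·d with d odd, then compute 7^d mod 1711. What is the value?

500

1711 − 1 = 1710 = 2^1 · 855, so d = 855.
7^1 ≡ 7 (mod 1711)
7^2 ≡ 7^2 = 49 ≡ 49 (mod 1711)
7^4 ≡ 49^2 = 2401 ≡ 690 (mod 1711)
7^8 ≡ 690^2 = 476100 ≡ 442 (mod 1711)
7^16 ≡ 442^2 = 195364 ≡ 310 (mod 1711)
7^32 ≡ 310^2 = 96100 ≡ 284 (mod 1711)
7^64 ≡ 284^2 = 80656 ≡ 239 (mod 1711)
7^128 ≡ 239^2 = 57121 ≡ 658 (mod 1711)
7^256 ≡ 658^2 = 432964 ≡ 81 (mod 1711)
7^512 ≡ 81^2 = 6561 ≡ 1428 (mod 1711)
855 = 512 + 256 + 64 + 16 + 4 + 2 + 1 in binary powers of 2.
So 7^855 ≡ 1428 · 81 · 239 · 310 · 690 · 49 · 7 ≡ 500 (mod 1711).
Squaring chain: 500; never reaches −1, so base 7 is a Miller–Rabin witness that 1711 is composite.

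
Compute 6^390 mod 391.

6^1 ≡ 6 (mod 391)
6^2 ≡ 6^2 = 36 ≡ 36 (mod 391)
6^4 ≡ 36^2 = 1296 ≡ 123 (mod 391)
6^8 ≡ 123^2 = 15129 ≡ 271 (mod 391)
6^16 ≡ 271^2 = 73441 ≡ 324 (mod 391)
6^32 ≡ 324^2 = 104976 ≡ 188 (mod 391)
6^64 ≡ 188^2 = 35344 ≡ 154 (mod 391)
6^128 ≡ 154^2 = 23716 ≡ 256 (mod 391)
6^256 ≡ 256^2 = 65536 ≡ 239 (mod 391)
390 = 256 + 128 + 4 + 2 in binary powers of 2.
So 6^390 ≡ 239 · 256 · 123 · 36 ≡ 25 (mod 391).
Since 25 ≠ 1, base 6 is a Fermat witness: 391 is composite.

25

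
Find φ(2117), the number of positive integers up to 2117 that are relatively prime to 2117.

Factor: 2117 = 29 · 73.
φ(2117) = (29−1) · (73−1) = 28 · 72 = 2016.

2016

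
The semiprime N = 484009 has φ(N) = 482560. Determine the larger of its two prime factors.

φ(n) = (p−1)(q−1) = n − (p+q) + 1, so p + q = 484009 − 482560 + 1 = 1450.
p and q are the roots of t² − 1450t + 484009 = 0.
Discriminant: 1450² − 4·484009 = 2102500 − 1936036 = 166464; √166464 = 408.
q = (1450 − 408)/2 = 521, p = (1450 + 408)/2 = 929.
Check: 521 · 929 = 484009.

929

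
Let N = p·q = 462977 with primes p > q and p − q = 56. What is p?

Since p = q + 56, we have 462977 = q(q + 56), so q² + 56q − 462977 = 0.
Discriminant: 56² + 4·462977 = 3136 + 1851908 = 1855044; √1855044 = 1362.
q = (−56 + 1362)/2 = 653, and p = q + 56 = 709.
Check: 653 · 709 = 462977.

709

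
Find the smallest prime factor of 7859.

29

7859 is odd.
Digit sum 29, not divisible by 3.
Ends in 9: not divisible by 5.
7: 7859 = 7·1122 + 5
11: 7859 = 11·714 + 5
13: 7859 = 13·604 + 7
17: 7859 = 17·462 + 5
19: 7859 = 19·413 + 12
23: 7859 = 23·341 + 16
29: 7859 = 29·271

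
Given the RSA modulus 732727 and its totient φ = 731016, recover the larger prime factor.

φ(n) = (p−1)(q−1) = n − (p+q) + 1, so p + q = 732727 − 731016 + 1 = 1712.
p and q are the roots of t² − 1712t + 732727 = 0.
Discriminant: 1712² − 4·732727 = 2930944 − 2930908 = 36; √36 = 6.
q = (1712 − 6)/2 = 853, p = (1712 + 6)/2 = 859.
Check: 853 · 859 = 732727.

859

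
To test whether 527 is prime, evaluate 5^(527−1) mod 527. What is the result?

5^1 ≡ 5 (mod 527)
5^2 ≡ 5^2 = 25 ≡ 25 (mod 527)
5^4 ≡ 25^2 = 625 ≡ 98 (mod 527)
5^8 ≡ 98^2 = 9604 ≡ 118 (mod 527)
5^16 ≡ 118^2 = 13924 ≡ 222 (mod 527)
5^32 ≡ 222^2 = 49284 ≡ 273 (mod 527)
5^64 ≡ 273^2 = 74529 ≡ 222 (mod 527)
5^128 ≡ 222^2 = 49284 ≡ 273 (mod 527)
5^256 ≡ 273^2 = 74529 ≡ 222 (mod 527)
5^512 ≡ 222^2 = 49284 ≡ 273 (mod 527)
526 = 512 + 8 + 4 + 2 in binary powers of 2.
So 5^526 ≡ 273 · 118 · 98 · 25 ≡ 253 (mod 527).
Since 253 ≠ 1, base 5 is a Fermat witness: 527 is composite.

253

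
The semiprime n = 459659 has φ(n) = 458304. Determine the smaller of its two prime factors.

φ(n) = (p−1)(q−1) = n − (p+q) + 1, so p + q = 459659 − 458304 + 1 = 1356.
p and q are the roots of t² − 1356t + 459659 = 0.
Discriminant: 1356² − 4·459659 = 1838736 − 1838636 = 100; √100 = 10.
q = (1356 − 10)/2 = 673, p = (1356 + 10)/2 = 683.
Check: 673 · 683 = 459659.

673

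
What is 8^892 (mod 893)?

8^1 ≡ 8 (mod 893)
8^2 ≡ 8^2 = 64 ≡ 64 (mod 893)
8^4 ≡ 64^2 = 4096 ≡ 524 (mod 893)
8^8 ≡ 524^2 = 274576 ≡ 425 (mod 893)
8^16 ≡ 425^2 = 180625 ≡ 239 (mod 893)
8^32 ≡ 239^2 = 57121 ≡ 862 (mod 893)
8^64 ≡ 862^2 = 743044 ≡ 68 (mod 893)
8^128 ≡ 68^2 = 4624 ≡ 159 (mod 893)
8^256 ≡ 159^2 = 25281 ≡ 277 (mod 893)
8^512 ≡ 277^2 = 76729 ≡ 824 (mod 893)
892 = 512 + 256 + 64 + 32 + 16 + 8 + 4 in binary powers of 2.
So 8^892 ≡ 824 · 277 · 68 · 862 · 239 · 425 · 524 ≡ 68 (mod 893).
Since 68 ≠ 1, base 8 is a Fermat witness: 893 is composite.

68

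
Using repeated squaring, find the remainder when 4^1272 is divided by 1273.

729

4^1 ≡ 4 (mod 1273)
4^2 ≡ 4^2 = 16 ≡ 16 (mod 1273)
4^4 ≡ 16^2 = 256 ≡ 256 (mod 1273)
4^8 ≡ 256^2 = 65536 ≡ 613 (mod 1273)
4^16 ≡ 613^2 = 375769 ≡ 234 (mod 1273)
4^32 ≡ 234^2 = 54756 ≡ 17 (mod 1273)
4^64 ≡ 17^2 = 289 ≡ 289 (mod 1273)
4^128 ≡ 289^2 = 83521 ≡ 776 (mod 1273)
4^256 ≡ 776^2 = 602176 ≡ 47 (mod 1273)
4^512 ≡ 47^2 = 2209 ≡ 936 (mod 1273)
4^1024 ≡ 936^2 = 876096 ≡ 272 (mod 1273)
1272 = 1024 + 128 + 64 + 32 + 16 + 8 in binary powers of 2.
So 4^1272 ≡ 272 · 776 · 289 · 17 · 234 · 613 ≡ 729 (mod 1273).
Since 729 ≠ 1, base 4 is a Fermat witness: 1273 is composite.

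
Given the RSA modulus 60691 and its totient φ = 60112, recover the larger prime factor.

443

φ(n) = (p−1)(q−1) = n − (p+q) + 1, so p + q = 60691 − 60112 + 1 = 580.
p and q are the roots of t² − 580t + 60691 = 0.
Discriminant: 580² − 4·60691 = 336400 − 242764 = 93636; √93636 = 306.
q = (580 − 306)/2 = 137, p = (580 + 306)/2 = 443.
Check: 137 · 443 = 60691.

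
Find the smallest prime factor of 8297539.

41

8297539 is odd.
Digit sum 43, not divisible by 3.
Ends in 9: not divisible by 5.
7: 8297539 = 7·1185362 + 5
11: 8297539 = 11·754321 + 8
13: 8297539 = 13·638272 + 3
17: 8297539 = 17·488090 + 9
19: 8297539 = 19·436712 + 11
23: 8297539 = 23·360762 + 13
29: 8297539 = 29·286122 + 1
31: 8297539 = 31·267662 + 17
37: 8297539 = 37·224257 + 30
41: 8297539 = 41·202379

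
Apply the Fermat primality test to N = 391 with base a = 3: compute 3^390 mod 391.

3^1 ≡ 3 (mod 391)
3^2 ≡ 3^2 = 9 ≡ 9 (mod 391)
3^4 ≡ 9^2 = 81 ≡ 81 (mod 391)
3^8 ≡ 81^2 = 6561 ≡ 305 (mod 391)
3^16 ≡ 305^2 = 93025 ≡ 358 (mod 391)
3^32 ≡ 358^2 = 128164 ≡ 307 (mod 391)
3^64 ≡ 307^2 = 94249 ≡ 18 (mod 391)
3^128 ≡ 18^2 = 324 ≡ 324 (mod 391)
3^256 ≡ 324^2 = 104976 ≡ 188 (mod 391)
390 = 256 + 128 + 4 + 2 in binary powers of 2.
So 3^390 ≡ 188 · 324 · 81 · 9 ≡ 151 (mod 391).
Since 151 ≠ 1, base 3 is a Fermat witness: 391 is composite.

151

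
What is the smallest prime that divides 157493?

7

157493 is odd.
Digit sum 29, not divisible by 3.
Ends in 3: not divisible by 5.
7: 157493 = 7·22499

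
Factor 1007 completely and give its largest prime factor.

53

1007 = 19 · 53
53 is prime.
So 1007 = 19 · 53; the largest prime factor is 53.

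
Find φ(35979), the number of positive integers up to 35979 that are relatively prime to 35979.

Factor: 35979 = 3 · 67 · 179.
φ(35979) = (3−1) · (67−1) · (179−1) = 2 · 66 · 178 = 23496.

23496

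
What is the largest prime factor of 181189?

83

181189 = 37 · 4897
4897 = 59 · 83
83 is prime.
So 181189 = 37 · 59 · 83; the largest prime factor is 83.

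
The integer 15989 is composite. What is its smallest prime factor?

15989 is odd.
Digit sum 32, not divisible by 3.
Ends in 9: not divisible by 5.
7: 15989 = 7·2284 + 1
11: 15989 = 11·1453 + 6
13: 15989 = 13·1229 + 12
17: 15989 = 17·940 + 9
19: 15989 = 19·841 + 10
23: 15989 = 23·695 + 4
29: 15989 = 29·551 + 10
31: 15989 = 31·515 + 24
37: 15989 = 37·432 + 5
41: 15989 = 41·389 + 40
43: 15989 = 43·371 + 36
47: 15989 = 47·340 + 9
53: 15989 = 53·301 + 36
59: 15989 = 59·271

59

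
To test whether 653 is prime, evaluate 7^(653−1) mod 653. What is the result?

7^1 ≡ 7 (mod 653)
7^2 ≡ 7^2 = 49 ≡ 49 (mod 653)
7^4 ≡ 49^2 = 2401 ≡ 442 (mod 653)
7^8 ≡ 442^2 = 195364 ≡ 117 (mod 653)
7^16 ≡ 117^2 = 13689 ≡ 629 (mod 653)
7^32 ≡ 629^2 = 395641 ≡ 576 (mod 653)
7^64 ≡ 576^2 = 331776 ≡ 52 (mod 653)
7^128 ≡ 52^2 = 2704 ≡ 92 (mod 653)
7^256 ≡ 92^2 = 8464 ≡ 628 (mod 653)
7^512 ≡ 628^2 = 394384 ≡ 625 (mod 653)
652 = 512 + 128 + 8 + 4 in binary powers of 2.
So 7^652 ≡ 625 · 92 · 117 · 442 ≡ 1 (mod 653).
Since the result is 1, base 7 gives no evidence that 653 is composite.

1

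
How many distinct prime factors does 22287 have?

4

22287 = 3 · 7429
7429 = 17 · 437
437 = 19 · 23
22287 = 3 · 17 · 19 · 23, which has 4 distinct prime factors.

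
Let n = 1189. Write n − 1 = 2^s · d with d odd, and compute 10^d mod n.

1189 − 1 = 1188 = 2^2 · 297, so d = 297.
10^1 ≡ 10 (mod 1189)
10^2 ≡ 10^2 = 100 ≡ 100 (mod 1189)
10^4 ≡ 100^2 = 10000 ≡ 488 (mod 1189)
10^8 ≡ 488^2 = 238144 ≡ 344 (mod 1189)
10^16 ≡ 344^2 = 118336 ≡ 625 (mod 1189)
10^32 ≡ 625^2 = 390625 ≡ 633 (mod 1189)
10^64 ≡ 633^2 = 400689 ≡ 1185 (mod 1189)
10^128 ≡ 1185^2 = 1404225 ≡ 16 (mod 1189)
10^256 ≡ 16^2 = 256 ≡ 256 (mod 1189)
297 = 256 + 32 + 8 + 1 in binary powers of 2.
So 10^297 ≡ 256 · 633 · 344 · 10 ≡ 305 (mod 1189).
Squaring chain: 305 → 283; never reaches −1, so base 10 is a Miller–Rabin witness that 1189 is composite.

305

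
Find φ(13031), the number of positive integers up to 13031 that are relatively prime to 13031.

Factor: 13031 = 83 · 157.
φ(13031) = (83−1) · (157−1) = 82 · 156 = 12792.

12792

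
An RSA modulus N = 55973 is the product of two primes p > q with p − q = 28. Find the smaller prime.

223

Since p = q + 28, we have 55973 = q(q + 28), so q² + 28q − 55973 = 0.
Discriminant: 28² + 4·55973 = 784 + 223892 = 224676; √224676 = 474.
q = (−28 + 474)/2 = 223, and p = q + 28 = 251.
Check: 223 · 251 = 55973.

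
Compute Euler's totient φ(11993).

Factor: 11993 = 67 · 179.
φ(11993) = (67−1) · (179−1) = 66 · 178 = 11748.

11748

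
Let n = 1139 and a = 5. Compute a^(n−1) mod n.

1096

5^1 ≡ 5 (mod 1139)
5^2 ≡ 5^2 = 25 ≡ 25 (mod 1139)
5^4 ≡ 25^2 = 625 ≡ 625 (mod 1139)
5^8 ≡ 625^2 = 390625 ≡ 1087 (mod 1139)
5^16 ≡ 1087^2 = 1181569 ≡ 426 (mod 1139)
5^32 ≡ 426^2 = 181476 ≡ 375 (mod 1139)
5^64 ≡ 375^2 = 140625 ≡ 528 (mod 1139)
5^128 ≡ 528^2 = 278784 ≡ 868 (mod 1139)
5^256 ≡ 868^2 = 753424 ≡ 545 (mod 1139)
5^512 ≡ 545^2 = 297025 ≡ 885 (mod 1139)
5^1024 ≡ 885^2 = 783225 ≡ 732 (mod 1139)
1138 = 1024 + 64 + 32 + 16 + 2 in binary powers of 2.
So 5^1138 ≡ 732 · 528 · 375 · 426 · 25 ≡ 1096 (mod 1139).
Since 1096 ≠ 1, base 5 is a Fermat witness: 1139 is composite.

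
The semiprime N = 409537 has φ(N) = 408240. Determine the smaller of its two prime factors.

541

φ(n) = (p−1)(q−1) = n − (p+q) + 1, so p + q = 409537 − 408240 + 1 = 1298.
p and q are the roots of t² − 1298t + 409537 = 0.
Discriminant: 1298² − 4·409537 = 1684804 − 1638148 = 46656; √46656 = 216.
q = (1298 − 216)/2 = 541, p = (1298 + 216)/2 = 757.
Check: 541 · 757 = 409537.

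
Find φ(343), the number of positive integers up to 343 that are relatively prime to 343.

294

Factor: 343 = 7^3.
φ(343) = 7^2·(7−1) = 294.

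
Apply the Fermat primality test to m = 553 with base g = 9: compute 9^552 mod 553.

9^1 ≡ 9 (mod 553)
9^2 ≡ 9^2 = 81 ≡ 81 (mod 553)
9^4 ≡ 81^2 = 6561 ≡ 478 (mod 553)
9^8 ≡ 478^2 = 228484 ≡ 95 (mod 553)
9^16 ≡ 95^2 = 9025 ≡ 177 (mod 553)
9^32 ≡ 177^2 = 31329 ≡ 361 (mod 553)
9^64 ≡ 361^2 = 130321 ≡ 366 (mod 553)
9^128 ≡ 366^2 = 133956 ≡ 130 (mod 553)
9^256 ≡ 130^2 = 16900 ≡ 310 (mod 553)
9^512 ≡ 310^2 = 96100 ≡ 431 (mod 553)
552 = 512 + 32 + 8 in binary powers of 2.
So 9^552 ≡ 431 · 361 · 95 ≡ 8 (mod 553).
Since 8 ≠ 1, base 9 is a Fermat witness: 553 is composite.

8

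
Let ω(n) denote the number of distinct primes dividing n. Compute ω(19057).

3

19057 = 17 · 1121
1121 = 19 · 59
19057 = 17 · 19 · 59, which has 3 distinct prime factors.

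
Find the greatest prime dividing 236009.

73

236009 = 53 · 4453
4453 = 61 · 73
73 is prime.
So 236009 = 53 · 61 · 73; the largest prime factor is 73.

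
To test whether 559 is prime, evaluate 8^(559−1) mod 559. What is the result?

8^1 ≡ 8 (mod 559)
8^2 ≡ 8^2 = 64 ≡ 64 (mod 559)
8^4 ≡ 64^2 = 4096 ≡ 183 (mod 559)
8^8 ≡ 183^2 = 33489 ≡ 508 (mod 559)
8^16 ≡ 508^2 = 258064 ≡ 365 (mod 559)
8^32 ≡ 365^2 = 133225 ≡ 183 (mod 559)
8^64 ≡ 183^2 = 33489 ≡ 508 (mod 559)
8^128 ≡ 508^2 = 258064 ≡ 365 (mod 559)
8^256 ≡ 365^2 = 133225 ≡ 183 (mod 559)
8^512 ≡ 183^2 = 33489 ≡ 508 (mod 559)
558 = 512 + 32 + 8 + 4 + 2 in binary powers of 2.
So 8^558 ≡ 508 · 183 · 508 · 183 · 64 ≡ 428 (mod 559).
Since 428 ≠ 1, base 8 is a Fermat witness: 559 is composite.

428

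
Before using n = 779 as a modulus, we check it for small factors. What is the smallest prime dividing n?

19

779 is odd.
Digit sum 23, not divisible by 3.
Ends in 9: not divisible by 5.
7: 779 = 7·111 + 2
11: 779 = 11·70 + 9
13: 779 = 13·59 + 12
17: 779 = 17·45 + 14
19: 779 = 19·41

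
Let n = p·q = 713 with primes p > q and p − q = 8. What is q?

23

Since p = q + 8, we have 713 = q(q + 8), so q² + 8q − 713 = 0.
Discriminant: 8² + 4·713 = 64 + 2852 = 2916; √2916 = 54.
q = (−8 + 54)/2 = 23, and p = q + 8 = 31.
Check: 23 · 31 = 713.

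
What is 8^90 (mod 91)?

8^1 ≡ 8 (mod 91)
8^2 ≡ 8^2 = 64 ≡ 64 (mod 91)
8^4 ≡ 64^2 = 4096 ≡ 1 (mod 91)
8^8 ≡ 1^2 = 1 ≡ 1 (mod 91)
8^16 ≡ 1^2 = 1 ≡ 1 (mod 91)
8^32 ≡ 1^2 = 1 ≡ 1 (mod 91)
8^64 ≡ 1^2 = 1 ≡ 1 (mod 91)
90 = 64 + 16 + 8 + 2 in binary powers of 2.
So 8^90 ≡ 1 · 1 · 1 · 64 ≡ 64 (mod 91).
Since 64 ≠ 1, base 8 is a Fermat witness: 91 is composite.

64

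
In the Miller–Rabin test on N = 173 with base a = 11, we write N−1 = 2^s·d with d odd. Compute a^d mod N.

93

173 − 1 = 172 = 2^2 · 43, so d = 43.
11^1 ≡ 11 (mod 173)
11^2 ≡ 11^2 = 121 ≡ 121 (mod 173)
11^4 ≡ 121^2 = 14641 ≡ 109 (mod 173)
11^8 ≡ 109^2 = 11881 ≡ 117 (mod 173)
11^16 ≡ 117^2 = 13689 ≡ 22 (mod 173)
11^32 ≡ 22^2 = 484 ≡ 138 (mod 173)
43 = 32 + 8 + 2 + 1 in binary powers of 2.
So 11^43 ≡ 138 · 117 · 121 · 11 ≡ 93 (mod 173).
Squaring chain: 93 → 172; reaches −1, so base 11 does not prove 173 composite.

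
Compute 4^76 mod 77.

4^1 ≡ 4 (mod 77)
4^2 ≡ 4^2 = 16 ≡ 16 (mod 77)
4^4 ≡ 16^2 = 256 ≡ 25 (mod 77)
4^8 ≡ 25^2 = 625 ≡ 9 (mod 77)
4^16 ≡ 9^2 = 81 ≡ 4 (mod 77)
4^32 ≡ 4^2 = 16 ≡ 16 (mod 77)
4^64 ≡ 16^2 = 256 ≡ 25 (mod 77)
76 = 64 + 8 + 4 in binary powers of 2.
So 4^76 ≡ 25 · 9 · 25 ≡ 4 (mod 77).
Since 4 ≠ 1, base 4 is a Fermat witness: 77 is composite.

4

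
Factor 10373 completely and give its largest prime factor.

10373 = 11 · 943
943 = 23 · 41
41 is prime.
So 10373 = 11 · 23 · 41; the largest prime factor is 41.

41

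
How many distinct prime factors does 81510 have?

6

81510 = 2 · 40755
40755 = 3 · 13585
13585 = 5 · 2717
2717 = 11 · 247
247 = 13 · 19
81510 = 2 · 3 · 5 · 11 · 13 · 19, which has 6 distinct prime factors.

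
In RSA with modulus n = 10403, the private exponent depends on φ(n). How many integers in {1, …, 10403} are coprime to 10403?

10200

Factor: 10403 = 101 · 103.
φ(10403) = (101−1) · (103−1) = 100 · 102 = 10200.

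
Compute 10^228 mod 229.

1

10^1 ≡ 10 (mod 229)
10^2 ≡ 10^2 = 100 ≡ 100 (mod 229)
10^4 ≡ 100^2 = 10000 ≡ 153 (mod 229)
10^8 ≡ 153^2 = 23409 ≡ 51 (mod 229)
10^16 ≡ 51^2 = 2601 ≡ 82 (mod 229)
10^32 ≡ 82^2 = 6724 ≡ 83 (mod 229)
10^64 ≡ 83^2 = 6889 ≡ 19 (mod 229)
10^128 ≡ 19^2 = 361 ≡ 132 (mod 229)
228 = 128 + 64 + 32 + 4 in binary powers of 2.
So 10^228 ≡ 132 · 19 · 83 · 153 ≡ 1 (mod 229).
Since the result is 1, base 10 gives no evidence that 229 is composite.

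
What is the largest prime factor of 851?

851 = 23 · 37
37 is prime.
So 851 = 23 · 37; the largest prime factor is 37.

37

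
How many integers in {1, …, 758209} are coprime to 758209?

730800

Factor: 758209 = 59 · 71 · 181.
φ(758209) = (59−1) · (71−1) · (181−1) = 58 · 70 · 180 = 730800.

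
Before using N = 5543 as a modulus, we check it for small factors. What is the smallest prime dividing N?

5543 is odd.
Digit sum 17, not divisible by 3.
Ends in 3: not divisible by 5.
7: 5543 = 7·791 + 6
11: 5543 = 11·503 + 10
13: 5543 = 13·426 + 5
17: 5543 = 17·326 + 1
19: 5543 = 19·291 + 14
23: 5543 = 23·241

23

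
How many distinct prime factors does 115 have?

2

115 = 5 · 23
115 = 5 · 23, which has 2 distinct prime factors.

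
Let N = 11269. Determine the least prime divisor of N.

59

11269 is odd.
Digit sum 19, not divisible by 3.
Ends in 9: not divisible by 5.
7: 11269 = 7·1609 + 6
11: 11269 = 11·1024 + 5
13: 11269 = 13·866 + 11
17: 11269 = 17·662 + 15
19: 11269 = 19·593 + 2
23: 11269 = 23·489 + 22
29: 11269 = 29·388 + 17
31: 11269 = 31·363 + 16
37: 11269 = 37·304 + 21
41: 11269 = 41·274 + 35
43: 11269 = 43·262 + 3
47: 11269 = 47·239 + 36
53: 11269 = 53·212 + 33
59: 11269 = 59·191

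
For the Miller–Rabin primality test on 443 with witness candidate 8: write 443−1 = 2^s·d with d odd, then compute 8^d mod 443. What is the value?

442

443 − 1 = 442 = 2^1 · 221, so d = 221.
8^1 ≡ 8 (mod 443)
8^2 ≡ 8^2 = 64 ≡ 64 (mod 443)
8^4 ≡ 64^2 = 4096 ≡ 109 (mod 443)
8^8 ≡ 109^2 = 11881 ≡ 363 (mod 443)
8^16 ≡ 363^2 = 131769 ≡ 198 (mod 443)
8^32 ≡ 198^2 = 39204 ≡ 220 (mod 443)
8^64 ≡ 220^2 = 48400 ≡ 113 (mod 443)
8^128 ≡ 113^2 = 12769 ≡ 365 (mod 443)
221 = 128 + 64 + 16 + 8 + 4 + 1 in binary powers of 2.
So 8^221 ≡ 365 · 113 · 198 · 363 · 109 · 8 ≡ 442 (mod 443).
Since 8^d ≡ 442 (mod 443), base 8 does not prove 443 composite.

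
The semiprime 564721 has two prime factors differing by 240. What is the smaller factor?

641

Since p = q + 240, we have 564721 = q(q + 240), so q² + 240q − 564721 = 0.
Discriminant: 240² + 4·564721 = 57600 + 2258884 = 2316484; √2316484 = 1522.
q = (−240 + 1522)/2 = 641, and p = q + 240 = 881.
Check: 641 · 881 = 564721.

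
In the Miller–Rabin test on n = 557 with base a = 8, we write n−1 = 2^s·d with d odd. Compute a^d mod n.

439

557 − 1 = 556 = 2^2 · 139, so d = 139.
8^1 ≡ 8 (mod 557)
8^2 ≡ 8^2 = 64 ≡ 64 (mod 557)
8^4 ≡ 64^2 = 4096 ≡ 197 (mod 557)
8^8 ≡ 197^2 = 38809 ≡ 376 (mod 557)
8^16 ≡ 376^2 = 141376 ≡ 455 (mod 557)
8^32 ≡ 455^2 = 207025 ≡ 378 (mod 557)
8^64 ≡ 378^2 = 142884 ≡ 292 (mod 557)
8^128 ≡ 292^2 = 85264 ≡ 43 (mod 557)
139 = 128 + 8 + 2 + 1 in binary powers of 2.
So 8^139 ≡ 43 · 376 · 64 · 8 ≡ 439 (mod 557).
Squaring chain: 439 → 556; reaches −1, so base 8 does not prove 557 composite.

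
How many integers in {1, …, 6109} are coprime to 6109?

5920

Factor: 6109 = 41 · 149.
φ(6109) = (41−1) · (149−1) = 40 · 148 = 5920.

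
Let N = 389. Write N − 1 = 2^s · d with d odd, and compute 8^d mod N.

389 − 1 = 388 = 2^2 · 97, so d = 97.
8^1 ≡ 8 (mod 389)
8^2 ≡ 8^2 = 64 ≡ 64 (mod 389)
8^4 ≡ 64^2 = 4096 ≡ 206 (mod 389)
8^8 ≡ 206^2 = 42436 ≡ 35 (mod 389)
8^16 ≡ 35^2 = 1225 ≡ 58 (mod 389)
8^32 ≡ 58^2 = 3364 ≡ 252 (mod 389)
8^64 ≡ 252^2 = 63504 ≡ 97 (mod 389)
97 = 64 + 32 + 1 in binary powers of 2.
So 8^97 ≡ 97 · 252 · 8 ≡ 274 (mod 389).
Squaring chain: 274 → 388; reaches −1, so base 8 does not prove 389 composite.

274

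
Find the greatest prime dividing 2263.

2263 = 31 · 73
73 is prime.
So 2263 = 31 · 73; the largest prime factor is 73.

73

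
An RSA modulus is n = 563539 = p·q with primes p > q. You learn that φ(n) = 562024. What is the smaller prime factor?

φ(n) = (p−1)(q−1) = n − (p+q) + 1, so p + q = 563539 − 562024 + 1 = 1516.
p and q are the roots of t² − 1516t + 563539 = 0.
Discriminant: 1516² − 4·563539 = 2298256 − 2254156 = 44100; √44100 = 210.
q = (1516 − 210)/2 = 653, p = (1516 + 210)/2 = 863.
Check: 653 · 863 = 563539.

653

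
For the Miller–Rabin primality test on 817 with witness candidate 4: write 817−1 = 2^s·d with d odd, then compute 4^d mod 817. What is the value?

790

817 − 1 = 816 = 2^4 · 51, so d = 51.
4^1 ≡ 4 (mod 817)
4^2 ≡ 4^2 = 16 ≡ 16 (mod 817)
4^4 ≡ 16^2 = 256 ≡ 256 (mod 817)
4^8 ≡ 256^2 = 65536 ≡ 176 (mod 817)
4^16 ≡ 176^2 = 30976 ≡ 747 (mod 817)
4^32 ≡ 747^2 = 558009 ≡ 815 (mod 817)
51 = 32 + 16 + 2 + 1 in binary powers of 2.
So 4^51 ≡ 815 · 747 · 16 · 4 ≡ 790 (mod 817).
Squaring chain: 790 → 729 → 391 → 102; never reaches −1, so base 4 is a Miller–Rabin witness that 817 is composite.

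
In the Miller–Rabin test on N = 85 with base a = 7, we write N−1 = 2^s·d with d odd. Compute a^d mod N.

62

85 − 1 = 84 = 2^2 · 21, so d = 21.
7^1 ≡ 7 (mod 85)
7^2 ≡ 7^2 = 49 ≡ 49 (mod 85)
7^4 ≡ 49^2 = 2401 ≡ 21 (mod 85)
7^8 ≡ 21^2 = 441 ≡ 16 (mod 85)
7^16 ≡ 16^2 = 256 ≡ 1 (mod 85)
21 = 16 + 4 + 1 in binary powers of 2.
So 7^21 ≡ 1 · 21 · 7 ≡ 62 (mod 85).
Squaring chain: 62 → 19; never reaches −1, so base 7 is a Miller–Rabin witness that 85 is composite.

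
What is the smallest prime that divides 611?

611 is odd.
Digit sum 8, not divisible by 3.
Ends in 1: not divisible by 5.
7: 611 = 7·87 + 2
11: 611 = 11·55 + 6
13: 611 = 13·47

13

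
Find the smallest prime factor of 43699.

89

43699 is odd.
Digit sum 31, not divisible by 3.
Ends in 9: not divisible by 5.
7: 43699 = 7·6242 + 5
11: 43699 = 11·3972 + 7
13: 43699 = 13·3361 + 6
17: 43699 = 17·2570 + 9
19: 43699 = 19·2299 + 18
23: 43699 = 23·1899 + 22
29: 43699 = 29·1506 + 25
31: 43699 = 31·1409 + 20
37: 43699 = 37·1181 + 2
41: 43699 = 41·1065 + 34
43: 43699 = 43·1016 + 11
47: 43699 = 47·929 + 36
53: 43699 = 53·824 + 27
59: 43699 = 59·740 + 39
61: 43699 = 61·716 + 23
67: 43699 = 67·652 + 15
71: 43699 = 71·615 + 34
73: 43699 = 73·598 + 45
79: 43699 = 79·553 + 12
83: 43699 = 83·526 + 41
89: 43699 = 89·491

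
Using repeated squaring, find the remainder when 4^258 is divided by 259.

4^1 ≡ 4 (mod 259)
4^2 ≡ 4^2 = 16 ≡ 16 (mod 259)
4^4 ≡ 16^2 = 256 ≡ 256 (mod 259)
4^8 ≡ 256^2 = 65536 ≡ 9 (mod 259)
4^16 ≡ 9^2 = 81 ≡ 81 (mod 259)
4^32 ≡ 81^2 = 6561 ≡ 86 (mod 259)
4^64 ≡ 86^2 = 7396 ≡ 144 (mod 259)
4^128 ≡ 144^2 = 20736 ≡ 16 (mod 259)
4^256 ≡ 16^2 = 256 ≡ 256 (mod 259)
258 = 256 + 2 in binary powers of 2.
So 4^258 ≡ 256 · 16 ≡ 211 (mod 259).
Since 211 ≠ 1, base 4 is a Fermat witness: 259 is composite.

211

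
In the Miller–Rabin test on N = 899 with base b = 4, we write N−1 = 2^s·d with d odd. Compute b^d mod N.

899 − 1 = 898 = 2^1 · 449, so d = 449.
4^1 ≡ 4 (mod 899)
4^2 ≡ 4^2 = 16 ≡ 16 (mod 899)
4^4 ≡ 16^2 = 256 ≡ 256 (mod 899)
4^8 ≡ 256^2 = 65536 ≡ 808 (mod 899)
4^16 ≡ 808^2 = 652864 ≡ 190 (mod 899)
4^32 ≡ 190^2 = 36100 ≡ 140 (mod 899)
4^64 ≡ 140^2 = 19600 ≡ 721 (mod 899)
4^128 ≡ 721^2 = 519841 ≡ 219 (mod 899)
4^256 ≡ 219^2 = 47961 ≡ 314 (mod 899)
449 = 256 + 128 + 64 + 1 in binary powers of 2.
So 4^449 ≡ 314 · 219 · 721 · 4 ≡ 845 (mod 899).
Squaring chain: 845; never reaches −1, so base 4 is a Miller–Rabin witness that 899 is composite.

845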